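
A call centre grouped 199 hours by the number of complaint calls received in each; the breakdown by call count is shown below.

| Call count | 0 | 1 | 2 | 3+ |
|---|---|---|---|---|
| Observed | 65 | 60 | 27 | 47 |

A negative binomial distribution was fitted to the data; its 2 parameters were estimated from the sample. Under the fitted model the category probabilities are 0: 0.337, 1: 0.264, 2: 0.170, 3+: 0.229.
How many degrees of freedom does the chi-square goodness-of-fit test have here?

There are k = 4 categories and 2 parameters estimated from the data, so df = 4 − 1 − 2 = 1.

1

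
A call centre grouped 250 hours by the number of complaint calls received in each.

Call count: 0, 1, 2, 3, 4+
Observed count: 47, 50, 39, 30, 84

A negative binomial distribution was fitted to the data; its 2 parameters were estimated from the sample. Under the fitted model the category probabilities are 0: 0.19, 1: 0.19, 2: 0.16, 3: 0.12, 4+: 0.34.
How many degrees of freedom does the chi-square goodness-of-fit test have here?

2

There are k = 5 categories and 2 parameters estimated from the data, so df = 5 − 1 − 2 = 2.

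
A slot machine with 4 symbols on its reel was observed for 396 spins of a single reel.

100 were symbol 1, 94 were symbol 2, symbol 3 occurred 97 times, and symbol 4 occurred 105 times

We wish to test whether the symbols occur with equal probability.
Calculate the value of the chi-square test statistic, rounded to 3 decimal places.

0.667

Expected count for each of the 4 categories: 396/4 = 99.
symbol 1: (100 − 99)²/99 = 1/99 = 0.0101
symbol 2: (94 − 99)²/99 = 25/99 = 0.2525
symbol 3: (97 − 99)²/99 = 4/99 = 0.0404
symbol 4: (105 − 99)²/99 = 36/99 = 0.3636
Sum = 0.667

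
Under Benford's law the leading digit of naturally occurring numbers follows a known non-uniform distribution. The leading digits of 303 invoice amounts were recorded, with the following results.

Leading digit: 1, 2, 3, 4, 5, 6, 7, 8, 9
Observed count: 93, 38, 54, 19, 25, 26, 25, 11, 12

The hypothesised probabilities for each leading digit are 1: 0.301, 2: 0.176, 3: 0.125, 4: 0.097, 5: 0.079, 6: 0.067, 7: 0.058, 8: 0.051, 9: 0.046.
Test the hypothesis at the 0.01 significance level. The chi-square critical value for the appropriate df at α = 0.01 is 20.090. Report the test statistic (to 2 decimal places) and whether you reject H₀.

21.32; reject

Expected counts E_i = n·p_i: 303×0.301 = 91.203, 303×0.176 = 53.328, 303×0.125 = 37.875, 303×0.097 = 29.391, 303×0.079 = 23.937, 303×0.067 = 20.301, 303×0.058 = 17.574, 303×0.051 = 15.453, 303×0.046 = 13.938.
cat         O        E   (O−E)²/E
1          93   91.203      0.035
2          38   53.328      4.406
3          54   37.875      6.865
4          19   29.391      3.674
5          25   23.937      0.047
6          26   20.301      1.600
7          25   17.574      3.138
8          11   15.453      1.283
9          12   13.938      0.269
Sum = 21.32
df = 8. Since 21.32 > 20.090, we reject H₀.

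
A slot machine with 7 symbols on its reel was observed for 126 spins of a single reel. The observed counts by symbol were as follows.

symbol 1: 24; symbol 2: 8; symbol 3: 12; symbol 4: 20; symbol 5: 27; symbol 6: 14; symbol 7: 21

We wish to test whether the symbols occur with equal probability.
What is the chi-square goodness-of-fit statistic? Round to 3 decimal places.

15.667

Expected count for each of the 7 categories: 126/7 = 18.
cat           O        E   (O−E)²/E
symbol 1     24       18     2.0000
symbol 2      8       18     5.5556
symbol 3     12       18     2.0000
symbol 4     20       18     0.2222
symbol 5     27       18     4.5000
symbol 6     14       18     0.8889
symbol 7     21       18     0.5000
Sum = 15.667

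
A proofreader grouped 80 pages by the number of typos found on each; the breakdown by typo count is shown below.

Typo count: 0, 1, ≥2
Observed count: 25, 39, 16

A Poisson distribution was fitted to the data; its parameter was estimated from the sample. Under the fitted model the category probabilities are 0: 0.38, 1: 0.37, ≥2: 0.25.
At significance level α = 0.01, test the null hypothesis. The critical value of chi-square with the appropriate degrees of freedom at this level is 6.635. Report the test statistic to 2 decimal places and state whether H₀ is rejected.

4.74; do not reject

Expected counts E_i = n·p_i: 80×0.38 = 30.4, 80×0.37 = 29.6, 80×0.25 = 20.
cat         O        E   (O−E)²/E
0          25     30.4      0.959
1          39     29.6      2.985
≥2         16       20      0.800
Sum = 4.74
df = 1. Since 4.74 < 6.635, we do not reject H₀.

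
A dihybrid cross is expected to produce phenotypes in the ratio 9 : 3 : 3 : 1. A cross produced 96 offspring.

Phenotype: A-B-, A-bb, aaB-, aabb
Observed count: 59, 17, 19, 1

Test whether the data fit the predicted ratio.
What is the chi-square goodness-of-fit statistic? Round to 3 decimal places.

Ratio total = 16. Expected counts: 96×9/16 = 54, 96×3/16 = 18, 96×3/16 = 18, 96×1/16 = 6.
cat         O        E   (O−E)²/E
A-B-       59       54     0.4630
A-bb       17       18     0.0556
aaB-       19       18     0.0556
aabb        1        6     4.1667
Sum = 4.741

4.741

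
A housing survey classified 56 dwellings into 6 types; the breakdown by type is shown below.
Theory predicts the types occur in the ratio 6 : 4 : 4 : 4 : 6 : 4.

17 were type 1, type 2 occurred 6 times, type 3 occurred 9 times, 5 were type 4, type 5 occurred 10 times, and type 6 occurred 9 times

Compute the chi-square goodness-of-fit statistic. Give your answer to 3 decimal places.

4.292

Ratio total = 28. Expected counts: 56×6/28 = 12, 56×4/28 = 8, 56×4/28 = 8, 56×4/28 = 8, 56×6/28 = 12, 56×4/28 = 8.
cat         O        E   (O−E)²/E
type 1     17       12     2.0833
type 2      6        8     0.5000
type 3      9        8     0.1250
type 4      5        8     1.1250
type 5     10       12     0.3333
type 6      9        8     0.1250
Sum = 4.292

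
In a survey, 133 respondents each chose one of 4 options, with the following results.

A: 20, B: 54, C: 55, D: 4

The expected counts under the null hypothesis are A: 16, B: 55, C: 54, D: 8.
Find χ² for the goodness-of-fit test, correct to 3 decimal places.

3.037

A: (20 − 16)²/16 = 16/16 = 1.0000
B: (54 − 55)²/55 = 1/55 = 0.0182
C: (55 − 54)²/54 = 1/54 = 0.0185
D: (4 − 8)²/8 = 16/8 = 2.0000
Sum = 3.037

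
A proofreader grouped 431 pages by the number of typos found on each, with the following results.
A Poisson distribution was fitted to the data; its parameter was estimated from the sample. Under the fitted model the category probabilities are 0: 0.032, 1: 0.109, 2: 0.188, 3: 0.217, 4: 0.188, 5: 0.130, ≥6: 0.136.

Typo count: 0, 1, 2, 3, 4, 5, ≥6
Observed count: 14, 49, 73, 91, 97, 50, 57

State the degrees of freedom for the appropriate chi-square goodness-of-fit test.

There are k = 7 categories and 1 parameter estimated from the data, so df = 7 − 1 − 1 = 5.

5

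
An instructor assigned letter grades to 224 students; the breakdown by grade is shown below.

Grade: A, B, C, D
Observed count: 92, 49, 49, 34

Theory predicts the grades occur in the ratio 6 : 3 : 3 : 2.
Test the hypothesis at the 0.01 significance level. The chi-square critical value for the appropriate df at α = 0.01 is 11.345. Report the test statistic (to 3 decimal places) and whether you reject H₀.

Ratio total = 14. Expected counts: 224×6/14 = 96, 224×3/14 = 48, 224×3/14 = 48, 224×2/14 = 32.
A: (92 − 96)²/96 = 16/96 = 0.1667
B: (49 − 48)²/48 = 1/48 = 0.0208
C: (49 − 48)²/48 = 1/48 = 0.0208
D: (34 − 32)²/32 = 4/32 = 0.1250
Sum = 0.333
df = 3. Since 0.333 < 11.345, we do not reject H₀.

0.333; do not reject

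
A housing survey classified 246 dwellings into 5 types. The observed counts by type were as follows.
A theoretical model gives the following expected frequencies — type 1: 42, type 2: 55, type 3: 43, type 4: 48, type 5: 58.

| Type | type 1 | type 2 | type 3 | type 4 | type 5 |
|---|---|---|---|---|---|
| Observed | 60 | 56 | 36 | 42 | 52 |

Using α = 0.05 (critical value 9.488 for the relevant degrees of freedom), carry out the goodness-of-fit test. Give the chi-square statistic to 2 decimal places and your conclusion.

type 1: (60 − 42)²/42 = 324/42 = 7.714
type 2: (56 − 55)²/55 = 1/55 = 0.018
type 3: (36 − 43)²/43 = 49/43 = 1.140
type 4: (42 − 48)²/48 = 36/48 = 0.750
type 5: (52 − 58)²/58 = 36/58 = 0.621
Sum = 10.24
df = 4. Since 10.24 > 9.488, we reject H₀.

10.24; reject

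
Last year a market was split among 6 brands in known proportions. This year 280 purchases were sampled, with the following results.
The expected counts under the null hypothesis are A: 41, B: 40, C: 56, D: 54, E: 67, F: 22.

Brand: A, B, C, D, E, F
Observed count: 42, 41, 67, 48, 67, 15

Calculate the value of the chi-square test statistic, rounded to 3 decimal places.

χ² = (42−41)²/41 + (41−40)²/40 + (67−56)²/56 + (48−54)²/54 + (67−67)²/67 + (15−22)²/22
   = 0.0244 + 0.0250 + 2.1607 + 0.6667 + 0.0000 + 2.2273
Sum = 5.104

5.104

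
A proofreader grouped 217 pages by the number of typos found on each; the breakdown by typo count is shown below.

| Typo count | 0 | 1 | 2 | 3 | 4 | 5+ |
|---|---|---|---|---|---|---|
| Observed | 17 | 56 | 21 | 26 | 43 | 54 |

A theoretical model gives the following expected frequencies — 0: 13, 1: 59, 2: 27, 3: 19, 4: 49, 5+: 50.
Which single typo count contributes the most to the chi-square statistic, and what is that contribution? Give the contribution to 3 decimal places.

χ² = (17−13)²/13 + (56−59)²/59 + (21−27)²/27 + (26−19)²/19 + (43−49)²/49 + (54−50)²/50
   = 1.2308 + 0.1525 + 1.3333 + 2.5789 + 0.7347 + 0.3200
The largest term is for 3: 2.579.

3, 2.579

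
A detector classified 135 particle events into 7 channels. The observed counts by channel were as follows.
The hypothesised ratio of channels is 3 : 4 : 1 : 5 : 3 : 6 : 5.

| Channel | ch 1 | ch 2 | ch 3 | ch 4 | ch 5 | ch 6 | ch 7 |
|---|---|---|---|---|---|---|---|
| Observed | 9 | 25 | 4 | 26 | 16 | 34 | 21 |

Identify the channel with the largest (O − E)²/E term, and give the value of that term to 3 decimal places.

ch 1, 2.400

Ratio total = 27. Expected counts: 135×3/27 = 15, 135×4/27 = 20, 135×1/27 = 5, 135×5/27 = 25, 135×3/27 = 15, 135×6/27 = 30, 135×5/27 = 25.
cat         O        E   (O−E)²/E
ch 1        9       15     2.4000
ch 2       25       20     1.2500
ch 3        4        5     0.2000
ch 4       26       25     0.0400
ch 5       16       15     0.0667
ch 6       34       30     0.5333
ch 7       21       25     0.6400
The largest term is for ch 1: 2.400.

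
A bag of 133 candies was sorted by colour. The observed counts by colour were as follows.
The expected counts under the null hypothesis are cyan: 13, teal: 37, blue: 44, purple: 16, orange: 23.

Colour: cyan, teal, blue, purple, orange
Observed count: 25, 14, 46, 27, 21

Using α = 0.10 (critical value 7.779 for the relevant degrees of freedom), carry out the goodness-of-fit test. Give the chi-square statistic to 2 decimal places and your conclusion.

33.20; reject

cat         O        E   (O−E)²/E
cyan       25       13     11.077
teal       14       37     14.297
blue       46       44      0.091
purple     27       16      7.563
orange     21       23      0.174
Sum = 33.20
df = 4. Since 33.20 > 7.779, we reject H₀.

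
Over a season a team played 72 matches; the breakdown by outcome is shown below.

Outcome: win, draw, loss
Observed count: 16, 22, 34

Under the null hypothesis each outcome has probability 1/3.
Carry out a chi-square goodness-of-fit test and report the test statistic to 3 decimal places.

7.000

Under H₀ each category has probability 1/3, so each expected count is 72/3 = 24.
cat         O        E   (O−E)²/E
win        16       24     2.6667
draw       22       24     0.1667
loss       34       24     4.1667
Sum = 7.000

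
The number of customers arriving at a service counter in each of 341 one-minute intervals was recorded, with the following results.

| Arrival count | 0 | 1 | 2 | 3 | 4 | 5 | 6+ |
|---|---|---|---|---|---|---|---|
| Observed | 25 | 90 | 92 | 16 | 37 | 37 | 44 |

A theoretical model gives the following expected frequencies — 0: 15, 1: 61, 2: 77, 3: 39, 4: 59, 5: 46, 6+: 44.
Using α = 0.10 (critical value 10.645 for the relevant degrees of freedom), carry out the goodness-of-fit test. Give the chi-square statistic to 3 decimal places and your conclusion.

46.904; reject

cat         O        E   (O−E)²/E
0          25       15     6.6667
1          90       61    13.7869
2          92       77     2.9221
3          16       39    13.5641
4          37       59     8.2034
5          37       46     1.7609
6+         44       44     0.0000
Sum = 46.904
df = 6. Since 46.904 > 10.645, we reject H₀.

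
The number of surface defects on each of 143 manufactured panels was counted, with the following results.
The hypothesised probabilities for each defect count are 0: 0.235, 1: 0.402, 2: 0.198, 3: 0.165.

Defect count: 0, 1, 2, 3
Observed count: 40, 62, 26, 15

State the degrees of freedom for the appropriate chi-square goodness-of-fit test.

3

There are k = 4 categories and no parameters were estimated from the data, so df = 4 − 1 = 3.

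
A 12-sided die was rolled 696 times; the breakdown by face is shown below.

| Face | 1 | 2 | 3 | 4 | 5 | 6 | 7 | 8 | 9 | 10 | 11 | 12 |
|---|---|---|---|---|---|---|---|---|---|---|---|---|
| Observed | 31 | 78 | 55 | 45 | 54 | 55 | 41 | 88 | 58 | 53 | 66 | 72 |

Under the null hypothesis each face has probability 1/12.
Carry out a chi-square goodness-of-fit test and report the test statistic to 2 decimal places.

Expected count for each of the 12 categories: 696/12 = 58.
1: (31 − 58)²/58 = 729/58 = 12.569
2: (78 − 58)²/58 = 400/58 = 6.897
3: (55 − 58)²/58 = 9/58 = 0.155
4: (45 − 58)²/58 = 169/58 = 2.914
5: (54 − 58)²/58 = 16/58 = 0.276
6: (55 − 58)²/58 = 9/58 = 0.155
7: (41 − 58)²/58 = 289/58 = 4.983
8: (88 − 58)²/58 = 900/58 = 15.517
9: (58 − 58)²/58 = 0/58 = 0.000
10: (53 − 58)²/58 = 25/58 = 0.431
11: (66 − 58)²/58 = 64/58 = 1.103
12: (72 − 58)²/58 = 196/58 = 3.379
Sum = 48.38

48.38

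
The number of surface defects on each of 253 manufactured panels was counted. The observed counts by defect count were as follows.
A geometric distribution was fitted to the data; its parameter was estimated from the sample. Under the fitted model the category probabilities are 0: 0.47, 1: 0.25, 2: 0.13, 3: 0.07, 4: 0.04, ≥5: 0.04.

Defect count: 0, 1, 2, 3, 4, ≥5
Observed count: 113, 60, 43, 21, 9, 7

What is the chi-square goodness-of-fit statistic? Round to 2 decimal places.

5.27

Expected counts E_i = n·p_i: 253×0.47 = 118.91, 253×0.25 = 63.25, 253×0.13 = 32.89, 253×0.07 = 17.71, 253×0.04 = 10.12, 253×0.04 = 10.12.
cat         O        E   (O−E)²/E
0         113   118.91      0.294
1          60    63.25      0.167
2          43    32.89      3.108
3          21    17.71      0.611
4           9    10.12      0.124
≥5          7    10.12      0.962
Sum = 5.27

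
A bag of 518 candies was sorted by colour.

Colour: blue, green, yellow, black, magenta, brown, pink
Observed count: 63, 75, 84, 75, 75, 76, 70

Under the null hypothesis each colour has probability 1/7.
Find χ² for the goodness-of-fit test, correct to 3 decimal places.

3.297

Expected count for each of the 7 categories: 518/7 = 74.
χ² = (63−74)²/74 + (75−74)²/74 + (84−74)²/74 + (75−74)²/74 + (75−74)²/74 + (76−74)²/74 + (70−74)²/74
   = 1.6351 + 0.0135 + 1.3514 + 0.0135 + 0.0135 + 0.0541 + 0.2162
Sum = 3.297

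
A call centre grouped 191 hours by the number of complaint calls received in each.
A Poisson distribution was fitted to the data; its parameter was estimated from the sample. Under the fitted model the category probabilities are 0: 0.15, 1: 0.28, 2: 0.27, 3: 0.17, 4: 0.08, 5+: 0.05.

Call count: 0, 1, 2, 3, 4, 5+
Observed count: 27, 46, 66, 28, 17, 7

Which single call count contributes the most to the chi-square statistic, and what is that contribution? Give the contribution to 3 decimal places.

Expected counts E_i = n·p_i: 191×0.15 = 28.65, 191×0.28 = 53.48, 191×0.27 = 51.57, 191×0.17 = 32.47, 191×0.08 = 15.28, 191×0.05 = 9.55.
0: (27 − 28.65)²/28.65 = 2.7225/28.65 = 0.0950
1: (46 − 53.48)²/53.48 = 55.9504/53.48 = 1.0462
2: (66 − 51.57)²/51.57 = 208.2249/51.57 = 4.0377
3: (28 − 32.47)²/32.47 = 19.9809/32.47 = 0.6154
4: (17 − 15.28)²/15.28 = 2.9584/15.28 = 0.1936
5+: (7 − 9.55)²/9.55 = 6.5025/9.55 = 0.6809
The largest term is for 2: 4.038.

2, 4.038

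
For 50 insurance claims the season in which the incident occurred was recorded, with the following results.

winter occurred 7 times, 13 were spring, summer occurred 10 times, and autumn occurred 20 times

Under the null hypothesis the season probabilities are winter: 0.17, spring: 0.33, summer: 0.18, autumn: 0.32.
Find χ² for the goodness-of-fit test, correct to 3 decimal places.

2.118

Expected counts E_i = n·p_i: 50×0.17 = 8.5, 50×0.33 = 16.5, 50×0.18 = 9, 50×0.32 = 16.
χ² = (7−8.5)²/8.5 + (13−16.5)²/16.5 + (10−9)²/9 + (20−16)²/16
   = 0.2647 + 0.7424 + 0.1111 + 1.0000
Sum = 2.118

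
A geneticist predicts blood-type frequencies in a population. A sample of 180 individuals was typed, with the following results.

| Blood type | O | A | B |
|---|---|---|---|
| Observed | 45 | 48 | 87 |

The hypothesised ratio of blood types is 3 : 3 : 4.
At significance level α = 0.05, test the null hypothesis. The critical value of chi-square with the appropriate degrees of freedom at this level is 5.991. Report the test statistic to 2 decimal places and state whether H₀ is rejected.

Ratio total = 10. Expected counts: 180×3/10 = 54, 180×3/10 = 54, 180×4/10 = 72.
O: (45 − 54)²/54 = 81/54 = 1.500
A: (48 − 54)²/54 = 36/54 = 0.667
B: (87 − 72)²/72 = 225/72 = 3.125
Sum = 5.29
df = 2. Since 5.29 < 5.991, we do not reject H₀.

5.29; do not reject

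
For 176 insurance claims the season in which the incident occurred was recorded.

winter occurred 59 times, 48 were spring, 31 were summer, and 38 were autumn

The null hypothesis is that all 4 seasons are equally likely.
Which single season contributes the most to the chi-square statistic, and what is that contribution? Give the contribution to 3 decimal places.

winter, 5.114

Expected count for each of the 4 categories: 176/4 = 44.
winter: (59 − 44)²/44 = 225/44 = 5.1136
spring: (48 − 44)²/44 = 16/44 = 0.3636
summer: (31 − 44)²/44 = 169/44 = 3.8409
autumn: (38 − 44)²/44 = 36/44 = 0.8182
The largest term is for winter: 5.114.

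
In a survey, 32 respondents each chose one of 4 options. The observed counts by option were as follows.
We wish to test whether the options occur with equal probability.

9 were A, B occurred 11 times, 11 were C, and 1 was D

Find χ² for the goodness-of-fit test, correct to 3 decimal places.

8.500

Expected count for each of the 4 categories: 32/4 = 8.
χ² = (9−8)²/8 + (11−8)²/8 + (11−8)²/8 + (1−8)²/8
   = 0.1250 + 1.1250 + 1.1250 + 6.1250
Sum = 8.500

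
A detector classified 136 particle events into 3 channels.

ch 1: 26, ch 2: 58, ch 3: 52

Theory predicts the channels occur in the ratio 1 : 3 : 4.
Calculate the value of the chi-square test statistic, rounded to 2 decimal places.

Ratio total = 8. Expected counts: 136×1/8 = 17, 136×3/8 = 51, 136×4/8 = 68.
χ² = (26−17)²/17 + (58−51)²/51 + (52−68)²/68
   = 4.765 + 0.961 + 3.765
Sum = 9.49

9.49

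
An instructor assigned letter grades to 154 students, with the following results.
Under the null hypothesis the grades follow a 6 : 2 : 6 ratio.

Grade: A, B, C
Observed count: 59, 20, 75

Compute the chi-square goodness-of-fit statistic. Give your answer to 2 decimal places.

2.15

Ratio total = 14. Expected counts: 154×6/14 = 66, 154×2/14 = 22, 154×6/14 = 66.
χ² = (59−66)²/66 + (20−22)²/22 + (75−66)²/66
   = 0.742 + 0.182 + 1.227
Sum = 2.15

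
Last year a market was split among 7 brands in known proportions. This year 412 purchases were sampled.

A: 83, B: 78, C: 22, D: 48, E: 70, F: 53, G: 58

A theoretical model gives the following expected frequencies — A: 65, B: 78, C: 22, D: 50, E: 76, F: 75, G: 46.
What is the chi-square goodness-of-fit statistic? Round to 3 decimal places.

A: (83 − 65)²/65 = 324/65 = 4.9846
B: (78 − 78)²/78 = 0/78 = 0.0000
C: (22 − 22)²/22 = 0/22 = 0.0000
D: (48 − 50)²/50 = 4/50 = 0.0800
E: (70 − 76)²/76 = 36/76 = 0.4737
F: (53 − 75)²/75 = 484/75 = 6.4533
G: (58 − 46)²/46 = 144/46 = 3.1304
Sum = 15.122

15.122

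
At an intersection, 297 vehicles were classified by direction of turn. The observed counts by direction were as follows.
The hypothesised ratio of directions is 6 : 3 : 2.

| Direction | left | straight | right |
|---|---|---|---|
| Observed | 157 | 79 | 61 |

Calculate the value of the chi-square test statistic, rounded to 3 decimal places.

Ratio total = 11. Expected counts: 297×6/11 = 162, 297×3/11 = 81, 297×2/11 = 54.
left: (157 − 162)²/162 = 25/162 = 0.1543
straight: (79 − 81)²/81 = 4/81 = 0.0494
right: (61 − 54)²/54 = 49/54 = 0.9074
Sum = 1.111

1.111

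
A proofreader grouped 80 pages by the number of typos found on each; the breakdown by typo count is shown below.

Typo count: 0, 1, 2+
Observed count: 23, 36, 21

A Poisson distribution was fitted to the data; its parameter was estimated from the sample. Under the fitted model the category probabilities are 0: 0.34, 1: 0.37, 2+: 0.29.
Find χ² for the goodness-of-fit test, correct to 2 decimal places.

2.24

Expected counts E_i = n·p_i: 80×0.34 = 27.2, 80×0.37 = 29.6, 80×0.29 = 23.2.
0: (23 − 27.2)²/27.2 = 17.64/27.2 = 0.649
1: (36 − 29.6)²/29.6 = 40.96/29.6 = 1.384
2+: (21 − 23.2)²/23.2 = 4.84/23.2 = 0.209
Sum = 2.24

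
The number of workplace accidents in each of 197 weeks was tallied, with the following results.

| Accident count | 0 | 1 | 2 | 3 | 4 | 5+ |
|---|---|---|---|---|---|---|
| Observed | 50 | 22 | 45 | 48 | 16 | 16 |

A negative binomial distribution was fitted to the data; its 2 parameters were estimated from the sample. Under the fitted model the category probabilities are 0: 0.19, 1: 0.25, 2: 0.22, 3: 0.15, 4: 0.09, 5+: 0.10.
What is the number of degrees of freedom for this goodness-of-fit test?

There are k = 6 categories and 2 parameters estimated from the data, so df = 6 − 1 − 2 = 3.

3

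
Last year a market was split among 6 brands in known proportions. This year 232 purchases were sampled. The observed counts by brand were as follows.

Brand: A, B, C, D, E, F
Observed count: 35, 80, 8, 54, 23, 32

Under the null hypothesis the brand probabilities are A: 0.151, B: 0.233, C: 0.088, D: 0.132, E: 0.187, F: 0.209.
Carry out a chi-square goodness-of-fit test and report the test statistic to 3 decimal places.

53.030

Expected counts E_i = n·p_i: 232×0.151 = 35.032, 232×0.233 = 54.056, 232×0.088 = 20.416, 232×0.132 = 30.624, 232×0.187 = 43.384, 232×0.209 = 48.488.
χ² = (35−35.032)²/35.032 + (80−54.056)²/54.056 + (8−20.416)²/20.416 + (54−30.624)²/30.624 + (23−43.384)²/43.384 + (32−48.488)²/48.488
   = 0.0000 + 12.4517 + 7.5508 + 17.8434 + 9.5774 + 5.6066
Sum = 53.030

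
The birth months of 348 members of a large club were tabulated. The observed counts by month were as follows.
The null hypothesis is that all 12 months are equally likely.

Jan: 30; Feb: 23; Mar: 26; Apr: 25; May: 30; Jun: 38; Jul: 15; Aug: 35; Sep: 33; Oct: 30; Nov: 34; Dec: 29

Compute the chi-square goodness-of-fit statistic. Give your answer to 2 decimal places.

Under H₀ each category has probability 1/12, so each expected count is 348/12 = 29.
Jan: (30 − 29)²/29 = 1/29 = 0.034
Feb: (23 − 29)²/29 = 36/29 = 1.241
Mar: (26 − 29)²/29 = 9/29 = 0.310
Apr: (25 − 29)²/29 = 16/29 = 0.552
May: (30 − 29)²/29 = 1/29 = 0.034
Jun: (38 − 29)²/29 = 81/29 = 2.793
Jul: (15 − 29)²/29 = 196/29 = 6.759
Aug: (35 − 29)²/29 = 36/29 = 1.241
Sep: (33 − 29)²/29 = 16/29 = 0.552
Oct: (30 − 29)²/29 = 1/29 = 0.034
Nov: (34 − 29)²/29 = 25/29 = 0.862
Dec: (29 − 29)²/29 = 0/29 = 0.000
Sum = 14.41

14.41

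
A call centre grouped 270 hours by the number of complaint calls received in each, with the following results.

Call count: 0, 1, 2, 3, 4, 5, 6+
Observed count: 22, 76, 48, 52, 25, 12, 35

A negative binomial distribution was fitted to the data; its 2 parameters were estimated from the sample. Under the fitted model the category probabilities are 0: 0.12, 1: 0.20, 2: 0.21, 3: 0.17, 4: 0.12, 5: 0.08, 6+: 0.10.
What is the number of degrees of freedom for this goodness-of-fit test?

There are k = 7 categories and 2 parameters estimated from the data, so df = 7 − 1 − 2 = 4.

4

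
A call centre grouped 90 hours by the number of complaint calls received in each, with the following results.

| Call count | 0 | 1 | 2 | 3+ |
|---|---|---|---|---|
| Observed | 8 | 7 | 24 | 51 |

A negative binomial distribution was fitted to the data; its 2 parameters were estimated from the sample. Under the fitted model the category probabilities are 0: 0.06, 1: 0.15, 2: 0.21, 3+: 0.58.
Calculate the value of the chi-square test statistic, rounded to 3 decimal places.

5.785

Expected counts E_i = n·p_i: 90×0.06 = 5.4, 90×0.15 = 13.5, 90×0.21 = 18.9, 90×0.58 = 52.2.
0: (8 − 5.4)²/5.4 = 6.76/5.4 = 1.2519
1: (7 − 13.5)²/13.5 = 42.25/13.5 = 3.1296
2: (24 − 18.9)²/18.9 = 26.01/18.9 = 1.3762
3+: (51 − 52.2)²/52.2 = 1.44/52.2 = 0.0276
Sum = 5.785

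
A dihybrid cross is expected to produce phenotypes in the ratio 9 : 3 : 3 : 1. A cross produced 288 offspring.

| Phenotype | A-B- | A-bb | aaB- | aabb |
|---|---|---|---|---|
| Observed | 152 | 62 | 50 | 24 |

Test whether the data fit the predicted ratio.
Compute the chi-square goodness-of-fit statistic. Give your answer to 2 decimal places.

Ratio total = 16. Expected counts: 288×9/16 = 162, 288×3/16 = 54, 288×3/16 = 54, 288×1/16 = 18.
A-B-: (152 − 162)²/162 = 100/162 = 0.617
A-bb: (62 − 54)²/54 = 64/54 = 1.185
aaB-: (50 − 54)²/54 = 16/54 = 0.296
aabb: (24 − 18)²/18 = 36/18 = 2.000
Sum = 4.10

4.10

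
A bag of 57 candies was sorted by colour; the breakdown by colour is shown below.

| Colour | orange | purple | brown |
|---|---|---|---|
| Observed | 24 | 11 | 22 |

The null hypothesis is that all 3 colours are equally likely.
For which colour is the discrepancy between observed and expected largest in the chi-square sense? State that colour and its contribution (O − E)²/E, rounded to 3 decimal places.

Under H₀ each category has probability 1/3, so each expected count is 57/3 = 19.
cat         O        E   (O−E)²/E
orange     24       19     1.3158
purple     11       19     3.3684
brown      22       19     0.4737
The largest term is for purple: 3.368.

purple, 3.368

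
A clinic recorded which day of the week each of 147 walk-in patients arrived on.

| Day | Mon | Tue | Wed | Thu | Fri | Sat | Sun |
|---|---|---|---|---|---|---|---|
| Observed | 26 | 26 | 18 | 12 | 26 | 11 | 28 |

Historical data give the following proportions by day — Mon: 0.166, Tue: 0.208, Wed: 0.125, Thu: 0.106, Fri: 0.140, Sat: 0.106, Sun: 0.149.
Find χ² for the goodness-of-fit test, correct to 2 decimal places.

6.09

Expected counts E_i = n·p_i: 147×0.166 = 24.402, 147×0.208 = 30.576, 147×0.125 = 18.375, 147×0.106 = 15.582, 147×0.140 = 20.58, 147×0.106 = 15.582, 147×0.149 = 21.903.
Mon: (26 − 24.402)²/24.402 = 2.553604/24.402 = 0.105
Tue: (26 − 30.576)²/30.576 = 20.939776/30.576 = 0.685
Wed: (18 − 18.375)²/18.375 = 0.140625/18.375 = 0.008
Thu: (12 − 15.582)²/15.582 = 12.830724/15.582 = 0.823
Fri: (26 − 20.58)²/20.58 = 29.3764/20.58 = 1.427
Sat: (11 − 15.582)²/15.582 = 20.994724/15.582 = 1.347
Sun: (28 − 21.903)²/21.903 = 37.173409/21.903 = 1.697
Sum = 6.09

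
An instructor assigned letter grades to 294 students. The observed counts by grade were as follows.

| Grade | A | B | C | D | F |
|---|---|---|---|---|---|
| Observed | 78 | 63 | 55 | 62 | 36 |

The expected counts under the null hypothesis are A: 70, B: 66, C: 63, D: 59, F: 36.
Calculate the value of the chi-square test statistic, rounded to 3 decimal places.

cat         O        E   (O−E)²/E
A          78       70     0.9143
B          63       66     0.1364
C          55       63     1.0159
D          62       59     0.1525
F          36       36     0.0000
Sum = 2.219

2.219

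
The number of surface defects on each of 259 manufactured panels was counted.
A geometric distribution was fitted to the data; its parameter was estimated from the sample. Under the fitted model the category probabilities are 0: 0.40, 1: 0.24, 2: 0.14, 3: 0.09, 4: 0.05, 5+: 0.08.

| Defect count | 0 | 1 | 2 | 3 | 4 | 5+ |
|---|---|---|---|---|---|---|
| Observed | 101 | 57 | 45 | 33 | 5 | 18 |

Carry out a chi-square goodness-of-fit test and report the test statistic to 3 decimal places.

11.866

Expected counts E_i = n·p_i: 259×0.40 = 103.6, 259×0.24 = 62.16, 259×0.14 = 36.26, 259×0.09 = 23.31, 259×0.05 = 12.95, 259×0.08 = 20.72.
χ² = (101−103.6)²/103.6 + (57−62.16)²/62.16 + (45−36.26)²/36.26 + (33−23.31)²/23.31 + (5−12.95)²/12.95 + (18−20.72)²/20.72
   = 0.0653 + 0.4283 + 2.1067 + 4.0281 + 4.8805 + 0.3571
Sum = 11.866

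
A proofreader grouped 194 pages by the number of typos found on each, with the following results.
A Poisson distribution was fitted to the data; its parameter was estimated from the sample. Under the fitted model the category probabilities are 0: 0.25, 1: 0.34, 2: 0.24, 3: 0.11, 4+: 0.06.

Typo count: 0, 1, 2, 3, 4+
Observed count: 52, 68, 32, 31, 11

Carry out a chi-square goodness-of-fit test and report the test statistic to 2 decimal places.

9.28

Expected counts E_i = n·p_i: 194×0.25 = 48.5, 194×0.34 = 65.96, 194×0.24 = 46.56, 194×0.11 = 21.34, 194×0.06 = 11.64.
cat         O        E   (O−E)²/E
0          52     48.5      0.253
1          68    65.96      0.063
2          32    46.56      4.553
3          31    21.34      4.373
4+         11    11.64      0.035
Sum = 9.28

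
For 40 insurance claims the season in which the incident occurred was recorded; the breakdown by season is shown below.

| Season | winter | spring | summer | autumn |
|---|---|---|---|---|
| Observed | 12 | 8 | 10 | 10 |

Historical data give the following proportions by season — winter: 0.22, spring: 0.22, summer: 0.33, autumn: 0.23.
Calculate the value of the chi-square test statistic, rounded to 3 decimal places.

2.082

Expected counts E_i = n·p_i: 40×0.22 = 8.8, 40×0.22 = 8.8, 40×0.33 = 13.2, 40×0.23 = 9.2.
winter: (12 − 8.8)²/8.8 = 10.24/8.8 = 1.1636
spring: (8 − 8.8)²/8.8 = 0.64/8.8 = 0.0727
summer: (10 − 13.2)²/13.2 = 10.24/13.2 = 0.7758
autumn: (10 − 9.2)²/9.2 = 0.64/9.2 = 0.0696
Sum = 2.082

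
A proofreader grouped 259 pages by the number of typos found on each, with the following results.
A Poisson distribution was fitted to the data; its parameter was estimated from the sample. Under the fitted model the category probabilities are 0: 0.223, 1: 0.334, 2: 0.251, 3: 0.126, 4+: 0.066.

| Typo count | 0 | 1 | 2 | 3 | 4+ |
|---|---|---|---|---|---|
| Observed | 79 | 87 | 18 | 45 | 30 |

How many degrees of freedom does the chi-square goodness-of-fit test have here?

There are k = 5 categories and 1 parameter estimated from the data, so df = 5 − 1 − 1 = 3.

3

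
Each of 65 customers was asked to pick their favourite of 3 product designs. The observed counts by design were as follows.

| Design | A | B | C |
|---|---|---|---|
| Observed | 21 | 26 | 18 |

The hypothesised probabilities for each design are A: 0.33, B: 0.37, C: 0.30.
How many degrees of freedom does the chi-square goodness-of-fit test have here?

2

There are k = 3 categories and no parameters were estimated from the data, so df = 3 − 1 = 2.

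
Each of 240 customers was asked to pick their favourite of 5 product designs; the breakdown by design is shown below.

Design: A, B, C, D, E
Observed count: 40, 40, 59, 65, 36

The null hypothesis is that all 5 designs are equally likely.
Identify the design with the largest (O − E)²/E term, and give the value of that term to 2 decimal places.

D, 6.02

Under H₀ each category has probability 1/5, so each expected count is 240/5 = 48.
cat         O        E   (O−E)²/E
A          40       48      1.333
B          40       48      1.333
C          59       48      2.521
D          65       48      6.021
E          36       48      3.000
The largest term is for D: 6.02.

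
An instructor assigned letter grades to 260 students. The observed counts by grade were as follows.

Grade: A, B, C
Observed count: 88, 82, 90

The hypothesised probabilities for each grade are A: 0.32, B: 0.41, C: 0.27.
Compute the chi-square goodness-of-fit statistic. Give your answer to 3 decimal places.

Expected counts E_i = n·p_i: 260×0.32 = 83.2, 260×0.41 = 106.6, 260×0.27 = 70.2.
A: (88 − 83.2)²/83.2 = 23.04/83.2 = 0.2769
B: (82 − 106.6)²/106.6 = 605.16/106.6 = 5.6769
C: (90 − 70.2)²/70.2 = 392.04/70.2 = 5.5846
Sum = 11.538

11.538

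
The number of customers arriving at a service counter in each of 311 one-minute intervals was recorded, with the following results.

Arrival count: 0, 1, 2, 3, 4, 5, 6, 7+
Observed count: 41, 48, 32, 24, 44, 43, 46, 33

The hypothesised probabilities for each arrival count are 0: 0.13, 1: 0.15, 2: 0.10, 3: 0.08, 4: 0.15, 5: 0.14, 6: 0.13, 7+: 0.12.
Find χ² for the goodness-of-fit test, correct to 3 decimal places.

Expected counts E_i = n·p_i: 311×0.13 = 40.43, 311×0.15 = 46.65, 311×0.10 = 31.1, 311×0.08 = 24.88, 311×0.15 = 46.65, 311×0.14 = 43.54, 311×0.13 = 40.43, 311×0.12 = 37.32.
0: (41 − 40.43)²/40.43 = 0.3249/40.43 = 0.0080
1: (48 − 46.65)²/46.65 = 1.8225/46.65 = 0.0391
2: (32 − 31.1)²/31.1 = 0.81/31.1 = 0.0260
3: (24 − 24.88)²/24.88 = 0.7744/24.88 = 0.0311
4: (44 − 46.65)²/46.65 = 7.0225/46.65 = 0.1505
5: (43 − 43.54)²/43.54 = 0.2916/43.54 = 0.0067
6: (46 − 40.43)²/40.43 = 31.0249/40.43 = 0.7674
7+: (33 − 37.32)²/37.32 = 18.6624/37.32 = 0.5001
Sum = 1.529

1.529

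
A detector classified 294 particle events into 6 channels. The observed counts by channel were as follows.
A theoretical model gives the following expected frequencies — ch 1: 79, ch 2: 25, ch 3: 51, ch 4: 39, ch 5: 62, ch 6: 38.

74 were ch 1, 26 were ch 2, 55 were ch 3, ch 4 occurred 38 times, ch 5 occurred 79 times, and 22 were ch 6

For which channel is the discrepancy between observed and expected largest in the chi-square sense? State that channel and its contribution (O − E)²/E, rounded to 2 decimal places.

ch 6, 6.74

cat         O        E   (O−E)²/E
ch 1       74       79      0.316
ch 2       26       25      0.040
ch 3       55       51      0.314
ch 4       38       39      0.026
ch 5       79       62      4.661
ch 6       22       38      6.737
The largest term is for ch 6: 6.74.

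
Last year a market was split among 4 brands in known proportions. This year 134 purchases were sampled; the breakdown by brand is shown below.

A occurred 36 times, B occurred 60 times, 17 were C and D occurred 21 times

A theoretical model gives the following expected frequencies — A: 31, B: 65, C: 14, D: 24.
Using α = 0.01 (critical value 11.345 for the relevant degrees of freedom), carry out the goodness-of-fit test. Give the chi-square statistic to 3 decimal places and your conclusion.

A: (36 − 31)²/31 = 25/31 = 0.8065
B: (60 − 65)²/65 = 25/65 = 0.3846
C: (17 − 14)²/14 = 9/14 = 0.6429
D: (21 − 24)²/24 = 9/24 = 0.3750
Sum = 2.209
df = 3. Since 2.209 < 11.345, we do not reject H₀.

2.209; do not reject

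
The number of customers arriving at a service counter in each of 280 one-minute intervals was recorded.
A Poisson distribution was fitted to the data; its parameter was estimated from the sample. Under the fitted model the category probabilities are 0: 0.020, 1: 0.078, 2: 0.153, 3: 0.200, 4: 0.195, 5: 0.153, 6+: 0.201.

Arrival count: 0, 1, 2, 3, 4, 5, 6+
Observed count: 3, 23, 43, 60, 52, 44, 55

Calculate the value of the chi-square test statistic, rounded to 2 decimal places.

1.74

Expected counts E_i = n·p_i: 280×0.020 = 5.6, 280×0.078 = 21.84, 280×0.153 = 42.84, 280×0.200 = 56, 280×0.195 = 54.6, 280×0.153 = 42.84, 280×0.201 = 56.28.
cat         O        E   (O−E)²/E
0           3      5.6      1.207
1          23    21.84      0.062
2          43    42.84      0.001
3          60       56      0.286
4          52     54.6      0.124
5          44    42.84      0.031
6+         55    56.28      0.029
Sum = 1.74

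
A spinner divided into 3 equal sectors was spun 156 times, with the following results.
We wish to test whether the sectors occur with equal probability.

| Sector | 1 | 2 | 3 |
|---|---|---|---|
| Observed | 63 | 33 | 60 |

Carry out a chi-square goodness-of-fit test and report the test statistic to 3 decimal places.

Expected count for each of the 3 categories: 156/3 = 52.
χ² = (63−52)²/52 + (33−52)²/52 + (60−52)²/52
   = 2.3269 + 6.9423 + 1.2308
Sum = 10.500

10.500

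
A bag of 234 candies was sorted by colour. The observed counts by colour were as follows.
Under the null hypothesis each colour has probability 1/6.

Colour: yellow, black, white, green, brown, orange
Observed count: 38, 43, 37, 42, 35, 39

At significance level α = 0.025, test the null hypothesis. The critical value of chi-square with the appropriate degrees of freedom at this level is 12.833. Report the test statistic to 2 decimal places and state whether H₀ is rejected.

Under H₀ each category has probability 1/6, so each expected count is 234/6 = 39.
χ² = (38−39)²/39 + (43−39)²/39 + (37−39)²/39 + (42−39)²/39 + (35−39)²/39 + (39−39)²/39
   = 0.026 + 0.410 + 0.103 + 0.231 + 0.410 + 0.000
Sum = 1.18
df = 5. Since 1.18 < 12.833, we do not reject H₀.

1.18; do not reject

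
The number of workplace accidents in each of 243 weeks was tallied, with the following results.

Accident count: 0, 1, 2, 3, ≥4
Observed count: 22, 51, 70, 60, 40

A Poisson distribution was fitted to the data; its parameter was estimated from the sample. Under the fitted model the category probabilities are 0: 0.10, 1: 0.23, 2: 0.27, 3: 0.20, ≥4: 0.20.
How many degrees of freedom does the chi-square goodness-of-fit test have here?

There are k = 5 categories and 1 parameter estimated from the data, so df = 5 − 1 − 1 = 3.

3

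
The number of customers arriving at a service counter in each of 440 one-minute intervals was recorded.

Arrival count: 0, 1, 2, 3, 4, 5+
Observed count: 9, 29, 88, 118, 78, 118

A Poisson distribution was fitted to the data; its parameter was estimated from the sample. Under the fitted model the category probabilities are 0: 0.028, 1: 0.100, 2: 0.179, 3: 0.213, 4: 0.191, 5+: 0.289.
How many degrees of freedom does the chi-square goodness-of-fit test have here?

There are k = 6 categories and 1 parameter estimated from the data, so df = 6 − 1 − 1 = 4.

4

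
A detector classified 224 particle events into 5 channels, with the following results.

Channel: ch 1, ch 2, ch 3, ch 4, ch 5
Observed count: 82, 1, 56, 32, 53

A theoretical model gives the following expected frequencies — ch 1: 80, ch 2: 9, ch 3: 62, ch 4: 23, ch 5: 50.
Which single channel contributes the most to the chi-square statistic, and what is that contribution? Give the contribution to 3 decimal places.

χ² = (82−80)²/80 + (1−9)²/9 + (56−62)²/62 + (32−23)²/23 + (53−50)²/50
   = 0.0500 + 7.1111 + 0.5806 + 3.5217 + 0.1800
The largest term is for ch 2: 7.111.

ch 2, 7.111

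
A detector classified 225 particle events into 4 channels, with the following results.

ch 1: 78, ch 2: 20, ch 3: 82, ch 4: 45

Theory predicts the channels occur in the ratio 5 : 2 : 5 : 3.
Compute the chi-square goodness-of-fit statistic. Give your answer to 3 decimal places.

Ratio total = 15. Expected counts: 225×5/15 = 75, 225×2/15 = 30, 225×5/15 = 75, 225×3/15 = 45.
χ² = (78−75)²/75 + (20−30)²/30 + (82−75)²/75 + (45−45)²/45
   = 0.1200 + 3.3333 + 0.6533 + 0.0000
Sum = 4.107

4.107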